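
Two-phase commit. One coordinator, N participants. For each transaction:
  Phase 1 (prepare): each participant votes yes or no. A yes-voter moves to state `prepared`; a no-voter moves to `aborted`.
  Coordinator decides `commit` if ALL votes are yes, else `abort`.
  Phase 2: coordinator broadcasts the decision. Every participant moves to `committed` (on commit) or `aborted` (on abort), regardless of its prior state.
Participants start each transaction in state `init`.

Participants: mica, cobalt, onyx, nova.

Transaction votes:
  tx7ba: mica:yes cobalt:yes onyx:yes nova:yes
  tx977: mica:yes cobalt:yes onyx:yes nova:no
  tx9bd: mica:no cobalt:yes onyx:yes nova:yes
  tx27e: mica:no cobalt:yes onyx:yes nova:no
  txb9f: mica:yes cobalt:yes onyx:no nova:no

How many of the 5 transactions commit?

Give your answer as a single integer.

Answer: 1

Derivation:
tx7ba: all yes -> commit (commits=1)
tx977: no from nova -> abort (commits=1)
tx9bd: no from mica -> abort (commits=1)
tx27e: no from mica, nova -> abort (commits=1)
txb9f: no from onyx, nova -> abort (commits=1)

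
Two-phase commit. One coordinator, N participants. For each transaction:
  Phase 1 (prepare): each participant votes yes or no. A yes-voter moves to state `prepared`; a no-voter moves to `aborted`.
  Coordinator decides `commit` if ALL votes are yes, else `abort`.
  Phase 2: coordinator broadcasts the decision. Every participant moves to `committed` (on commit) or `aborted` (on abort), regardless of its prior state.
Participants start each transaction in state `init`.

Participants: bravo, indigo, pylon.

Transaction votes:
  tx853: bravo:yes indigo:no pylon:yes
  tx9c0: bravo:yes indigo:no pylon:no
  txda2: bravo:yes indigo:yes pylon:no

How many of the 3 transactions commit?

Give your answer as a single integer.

Answer: 0

Derivation:
tx853: no from indigo -> abort (commits=0)
tx9c0: no from indigo, pylon -> abort (commits=0)
txda2: no from pylon -> abort (commits=0)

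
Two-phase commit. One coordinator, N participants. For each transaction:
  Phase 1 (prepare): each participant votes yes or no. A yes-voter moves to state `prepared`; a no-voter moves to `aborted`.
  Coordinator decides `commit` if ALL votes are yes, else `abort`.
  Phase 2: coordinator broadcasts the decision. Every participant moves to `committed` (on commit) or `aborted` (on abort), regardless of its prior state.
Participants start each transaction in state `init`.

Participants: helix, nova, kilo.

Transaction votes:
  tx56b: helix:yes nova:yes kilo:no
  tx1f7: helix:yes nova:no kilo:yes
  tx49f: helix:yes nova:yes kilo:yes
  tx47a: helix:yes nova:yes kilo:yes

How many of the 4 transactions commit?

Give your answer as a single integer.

Answer: 2

Derivation:
tx56b: no from kilo -> abort (commits=0)
tx1f7: no from nova -> abort (commits=0)
tx49f: all yes -> commit (commits=1)
tx47a: all yes -> commit (commits=2)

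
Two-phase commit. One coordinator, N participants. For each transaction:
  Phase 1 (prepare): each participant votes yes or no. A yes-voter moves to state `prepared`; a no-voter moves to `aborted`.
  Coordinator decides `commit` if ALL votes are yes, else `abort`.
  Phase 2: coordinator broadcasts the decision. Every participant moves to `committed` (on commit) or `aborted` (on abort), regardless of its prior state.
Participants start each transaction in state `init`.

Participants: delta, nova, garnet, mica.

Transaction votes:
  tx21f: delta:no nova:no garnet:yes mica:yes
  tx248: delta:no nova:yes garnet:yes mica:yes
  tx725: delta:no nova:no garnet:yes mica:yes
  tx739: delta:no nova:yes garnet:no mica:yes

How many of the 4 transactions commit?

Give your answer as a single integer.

Answer: 0

Derivation:
tx21f: no from delta, nova -> abort (commits=0)
tx248: no from delta -> abort (commits=0)
tx725: no from delta, nova -> abort (commits=0)
tx739: no from delta, garnet -> abort (commits=0)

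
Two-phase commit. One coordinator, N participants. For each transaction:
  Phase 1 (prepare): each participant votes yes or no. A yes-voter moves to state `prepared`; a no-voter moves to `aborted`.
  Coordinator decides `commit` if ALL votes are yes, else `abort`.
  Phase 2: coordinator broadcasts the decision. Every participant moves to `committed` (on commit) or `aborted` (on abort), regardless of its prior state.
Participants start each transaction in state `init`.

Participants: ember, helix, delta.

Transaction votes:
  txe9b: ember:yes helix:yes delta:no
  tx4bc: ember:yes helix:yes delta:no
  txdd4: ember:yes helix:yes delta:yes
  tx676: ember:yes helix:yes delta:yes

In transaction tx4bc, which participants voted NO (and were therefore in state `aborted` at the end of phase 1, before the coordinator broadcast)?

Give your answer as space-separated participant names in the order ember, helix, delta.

Answer: delta

Derivation:
Txn tx4bc phase 1: ember yes -> prepared; helix yes -> prepared; delta no -> aborted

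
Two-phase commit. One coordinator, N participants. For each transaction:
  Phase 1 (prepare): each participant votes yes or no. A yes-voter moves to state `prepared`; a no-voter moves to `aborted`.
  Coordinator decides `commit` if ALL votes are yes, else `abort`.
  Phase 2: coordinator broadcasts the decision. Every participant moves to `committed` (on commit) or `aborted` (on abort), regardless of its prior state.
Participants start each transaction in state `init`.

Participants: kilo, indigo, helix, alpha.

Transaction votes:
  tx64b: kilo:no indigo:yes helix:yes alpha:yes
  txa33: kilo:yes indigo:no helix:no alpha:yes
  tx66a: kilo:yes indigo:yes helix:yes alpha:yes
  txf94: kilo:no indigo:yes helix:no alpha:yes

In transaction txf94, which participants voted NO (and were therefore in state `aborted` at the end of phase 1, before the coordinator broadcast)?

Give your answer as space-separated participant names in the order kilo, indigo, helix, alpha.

Txn txf94 phase 1: kilo no -> aborted; indigo yes -> prepared; helix no -> aborted; alpha yes -> prepared

Answer: kilo helix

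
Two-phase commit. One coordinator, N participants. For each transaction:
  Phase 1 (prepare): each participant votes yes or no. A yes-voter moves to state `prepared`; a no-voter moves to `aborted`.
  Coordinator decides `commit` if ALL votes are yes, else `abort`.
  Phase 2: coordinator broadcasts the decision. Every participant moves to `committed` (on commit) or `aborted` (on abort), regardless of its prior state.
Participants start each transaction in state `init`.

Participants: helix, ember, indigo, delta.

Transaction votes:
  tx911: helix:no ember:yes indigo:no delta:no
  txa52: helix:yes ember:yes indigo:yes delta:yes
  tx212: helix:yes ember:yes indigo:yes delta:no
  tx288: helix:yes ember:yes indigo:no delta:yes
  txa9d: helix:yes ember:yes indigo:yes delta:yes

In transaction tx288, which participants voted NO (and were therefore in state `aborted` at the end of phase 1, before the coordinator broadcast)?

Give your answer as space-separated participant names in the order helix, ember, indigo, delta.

Answer: indigo

Derivation:
Txn tx288 phase 1: helix yes -> prepared; ember yes -> prepared; indigo no -> aborted; delta yes -> prepared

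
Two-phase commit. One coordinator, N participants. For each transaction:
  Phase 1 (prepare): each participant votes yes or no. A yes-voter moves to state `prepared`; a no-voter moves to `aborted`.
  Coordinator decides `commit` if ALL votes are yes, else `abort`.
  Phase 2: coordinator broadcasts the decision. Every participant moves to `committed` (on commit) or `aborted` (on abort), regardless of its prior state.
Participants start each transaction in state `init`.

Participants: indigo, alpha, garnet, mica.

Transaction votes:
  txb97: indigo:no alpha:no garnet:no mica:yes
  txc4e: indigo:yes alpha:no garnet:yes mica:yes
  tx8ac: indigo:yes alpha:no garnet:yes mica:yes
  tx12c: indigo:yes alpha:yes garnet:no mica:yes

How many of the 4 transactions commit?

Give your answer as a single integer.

Answer: 0

Derivation:
txb97: no from indigo, alpha, garnet -> abort (commits=0)
txc4e: no from alpha -> abort (commits=0)
tx8ac: no from alpha -> abort (commits=0)
tx12c: no from garnet -> abort (commits=0)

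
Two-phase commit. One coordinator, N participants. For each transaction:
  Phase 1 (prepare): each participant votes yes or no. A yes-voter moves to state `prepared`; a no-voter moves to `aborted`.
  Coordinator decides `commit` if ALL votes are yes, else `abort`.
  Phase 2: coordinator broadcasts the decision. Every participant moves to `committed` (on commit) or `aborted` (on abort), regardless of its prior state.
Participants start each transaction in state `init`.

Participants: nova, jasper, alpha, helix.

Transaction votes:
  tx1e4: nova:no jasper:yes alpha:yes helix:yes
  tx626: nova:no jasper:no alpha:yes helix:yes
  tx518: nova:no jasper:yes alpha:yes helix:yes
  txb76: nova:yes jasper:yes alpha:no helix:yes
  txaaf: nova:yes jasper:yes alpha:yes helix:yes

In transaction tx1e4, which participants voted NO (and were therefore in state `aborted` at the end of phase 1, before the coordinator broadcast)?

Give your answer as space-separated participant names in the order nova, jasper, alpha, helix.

Txn tx1e4 phase 1: nova no -> aborted; jasper yes -> prepared; alpha yes -> prepared; helix yes -> prepared

Answer: nova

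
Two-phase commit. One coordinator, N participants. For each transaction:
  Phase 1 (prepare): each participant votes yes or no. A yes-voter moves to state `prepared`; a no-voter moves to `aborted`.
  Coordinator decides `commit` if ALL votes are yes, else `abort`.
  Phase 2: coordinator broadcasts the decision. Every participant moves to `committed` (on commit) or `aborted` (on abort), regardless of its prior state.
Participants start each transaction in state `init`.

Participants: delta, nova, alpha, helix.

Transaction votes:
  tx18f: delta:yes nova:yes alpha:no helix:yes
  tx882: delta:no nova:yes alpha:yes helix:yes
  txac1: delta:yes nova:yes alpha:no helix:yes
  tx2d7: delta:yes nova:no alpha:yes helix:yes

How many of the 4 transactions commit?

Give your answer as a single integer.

tx18f: no from alpha -> abort (commits=0)
tx882: no from delta -> abort (commits=0)
txac1: no from alpha -> abort (commits=0)
tx2d7: no from nova -> abort (commits=0)

Answer: 0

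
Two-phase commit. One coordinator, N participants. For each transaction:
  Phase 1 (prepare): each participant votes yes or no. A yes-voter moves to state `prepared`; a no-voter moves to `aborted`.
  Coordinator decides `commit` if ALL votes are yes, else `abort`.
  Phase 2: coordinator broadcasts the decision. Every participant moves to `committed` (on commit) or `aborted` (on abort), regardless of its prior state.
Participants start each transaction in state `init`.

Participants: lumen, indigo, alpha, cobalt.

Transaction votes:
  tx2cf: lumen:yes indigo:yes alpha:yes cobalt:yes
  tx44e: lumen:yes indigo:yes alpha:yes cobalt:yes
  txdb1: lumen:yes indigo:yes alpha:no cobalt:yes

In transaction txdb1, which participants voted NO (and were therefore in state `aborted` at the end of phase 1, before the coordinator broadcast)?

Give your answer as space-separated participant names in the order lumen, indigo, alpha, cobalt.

Txn txdb1 phase 1: lumen yes -> prepared; indigo yes -> prepared; alpha no -> aborted; cobalt yes -> prepared

Answer: alpha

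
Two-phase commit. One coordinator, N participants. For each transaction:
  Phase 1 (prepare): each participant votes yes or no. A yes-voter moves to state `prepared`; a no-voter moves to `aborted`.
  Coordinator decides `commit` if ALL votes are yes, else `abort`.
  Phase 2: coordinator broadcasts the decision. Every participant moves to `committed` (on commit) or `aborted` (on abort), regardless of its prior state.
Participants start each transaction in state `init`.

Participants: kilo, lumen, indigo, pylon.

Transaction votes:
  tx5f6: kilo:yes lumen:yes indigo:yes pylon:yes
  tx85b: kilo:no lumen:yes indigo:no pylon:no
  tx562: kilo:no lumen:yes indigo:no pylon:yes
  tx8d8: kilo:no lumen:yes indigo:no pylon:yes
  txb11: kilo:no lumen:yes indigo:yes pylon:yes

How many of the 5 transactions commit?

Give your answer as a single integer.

tx5f6: all yes -> commit (commits=1)
tx85b: no from kilo, indigo, pylon -> abort (commits=1)
tx562: no from kilo, indigo -> abort (commits=1)
tx8d8: no from kilo, indigo -> abort (commits=1)
txb11: no from kilo -> abort (commits=1)

Answer: 1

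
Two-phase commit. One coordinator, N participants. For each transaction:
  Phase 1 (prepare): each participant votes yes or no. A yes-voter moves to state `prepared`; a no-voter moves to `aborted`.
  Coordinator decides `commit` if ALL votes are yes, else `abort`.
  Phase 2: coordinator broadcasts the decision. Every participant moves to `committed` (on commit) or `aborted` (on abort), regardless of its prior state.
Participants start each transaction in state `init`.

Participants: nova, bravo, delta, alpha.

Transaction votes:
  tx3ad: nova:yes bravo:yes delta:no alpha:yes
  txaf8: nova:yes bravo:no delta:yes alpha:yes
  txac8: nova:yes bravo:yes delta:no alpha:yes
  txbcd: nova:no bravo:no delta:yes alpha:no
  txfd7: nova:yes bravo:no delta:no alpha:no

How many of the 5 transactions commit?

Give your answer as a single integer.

Answer: 0

Derivation:
tx3ad: no from delta -> abort (commits=0)
txaf8: no from bravo -> abort (commits=0)
txac8: no from delta -> abort (commits=0)
txbcd: no from nova, bravo, alpha -> abort (commits=0)
txfd7: no from bravo, delta, alpha -> abort (commits=0)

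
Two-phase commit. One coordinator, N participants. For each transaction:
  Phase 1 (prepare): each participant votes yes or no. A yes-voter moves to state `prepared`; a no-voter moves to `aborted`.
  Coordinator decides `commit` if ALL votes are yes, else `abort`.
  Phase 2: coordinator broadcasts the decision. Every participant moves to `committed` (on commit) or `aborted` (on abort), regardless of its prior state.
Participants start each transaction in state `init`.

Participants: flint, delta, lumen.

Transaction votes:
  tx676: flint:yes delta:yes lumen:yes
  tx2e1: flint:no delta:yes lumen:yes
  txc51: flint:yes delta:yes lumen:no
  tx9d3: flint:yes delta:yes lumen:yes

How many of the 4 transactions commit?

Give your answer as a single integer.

Answer: 2

Derivation:
tx676: all yes -> commit (commits=1)
tx2e1: no from flint -> abort (commits=1)
txc51: no from lumen -> abort (commits=1)
tx9d3: all yes -> commit (commits=2)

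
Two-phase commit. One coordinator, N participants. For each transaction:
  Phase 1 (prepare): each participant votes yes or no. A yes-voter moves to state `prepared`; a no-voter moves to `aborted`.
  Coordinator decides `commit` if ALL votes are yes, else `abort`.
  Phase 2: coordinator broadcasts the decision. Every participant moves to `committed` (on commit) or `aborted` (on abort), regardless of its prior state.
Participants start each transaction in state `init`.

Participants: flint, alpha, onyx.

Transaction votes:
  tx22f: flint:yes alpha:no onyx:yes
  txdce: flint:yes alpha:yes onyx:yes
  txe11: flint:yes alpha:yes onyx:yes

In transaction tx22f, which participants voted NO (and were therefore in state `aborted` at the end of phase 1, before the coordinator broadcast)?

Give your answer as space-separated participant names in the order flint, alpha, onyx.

Txn tx22f phase 1: flint yes -> prepared; alpha no -> aborted; onyx yes -> prepared

Answer: alpha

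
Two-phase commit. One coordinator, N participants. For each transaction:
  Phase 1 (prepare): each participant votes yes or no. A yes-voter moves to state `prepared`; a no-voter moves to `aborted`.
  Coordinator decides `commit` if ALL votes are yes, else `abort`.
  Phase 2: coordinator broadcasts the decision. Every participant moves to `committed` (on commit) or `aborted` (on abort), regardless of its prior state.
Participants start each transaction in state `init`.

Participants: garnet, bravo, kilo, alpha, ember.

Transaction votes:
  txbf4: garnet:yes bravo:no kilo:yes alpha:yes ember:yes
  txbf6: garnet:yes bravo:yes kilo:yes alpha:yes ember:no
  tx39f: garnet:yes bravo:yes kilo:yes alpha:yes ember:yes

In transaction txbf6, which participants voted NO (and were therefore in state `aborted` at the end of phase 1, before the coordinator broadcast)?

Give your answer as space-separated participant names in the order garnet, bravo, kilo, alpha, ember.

Txn txbf6 phase 1: garnet yes -> prepared; bravo yes -> prepared; kilo yes -> prepared; alpha yes -> prepared; ember no -> aborted

Answer: ember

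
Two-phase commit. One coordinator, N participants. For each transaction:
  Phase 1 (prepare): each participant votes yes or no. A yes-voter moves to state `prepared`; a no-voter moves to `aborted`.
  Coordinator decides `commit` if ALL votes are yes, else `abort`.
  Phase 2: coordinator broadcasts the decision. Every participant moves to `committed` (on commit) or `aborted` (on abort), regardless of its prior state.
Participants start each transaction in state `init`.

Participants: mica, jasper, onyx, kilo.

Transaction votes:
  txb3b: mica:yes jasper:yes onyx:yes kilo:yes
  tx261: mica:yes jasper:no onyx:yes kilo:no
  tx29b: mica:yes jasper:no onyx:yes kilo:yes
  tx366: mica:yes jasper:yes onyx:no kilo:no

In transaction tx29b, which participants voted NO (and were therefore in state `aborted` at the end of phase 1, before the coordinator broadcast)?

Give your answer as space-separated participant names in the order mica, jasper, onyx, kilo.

Txn tx29b phase 1: mica yes -> prepared; jasper no -> aborted; onyx yes -> prepared; kilo yes -> prepared

Answer: jasper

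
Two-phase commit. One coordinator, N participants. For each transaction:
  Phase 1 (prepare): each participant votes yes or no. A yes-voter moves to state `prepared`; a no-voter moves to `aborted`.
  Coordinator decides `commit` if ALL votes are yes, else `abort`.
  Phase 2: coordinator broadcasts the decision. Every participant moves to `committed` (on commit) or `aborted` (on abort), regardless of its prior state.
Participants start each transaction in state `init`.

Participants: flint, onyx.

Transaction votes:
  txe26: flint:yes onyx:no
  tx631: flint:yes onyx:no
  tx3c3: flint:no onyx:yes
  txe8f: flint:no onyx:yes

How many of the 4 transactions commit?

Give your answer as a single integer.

txe26: no from onyx -> abort (commits=0)
tx631: no from onyx -> abort (commits=0)
tx3c3: no from flint -> abort (commits=0)
txe8f: no from flint -> abort (commits=0)

Answer: 0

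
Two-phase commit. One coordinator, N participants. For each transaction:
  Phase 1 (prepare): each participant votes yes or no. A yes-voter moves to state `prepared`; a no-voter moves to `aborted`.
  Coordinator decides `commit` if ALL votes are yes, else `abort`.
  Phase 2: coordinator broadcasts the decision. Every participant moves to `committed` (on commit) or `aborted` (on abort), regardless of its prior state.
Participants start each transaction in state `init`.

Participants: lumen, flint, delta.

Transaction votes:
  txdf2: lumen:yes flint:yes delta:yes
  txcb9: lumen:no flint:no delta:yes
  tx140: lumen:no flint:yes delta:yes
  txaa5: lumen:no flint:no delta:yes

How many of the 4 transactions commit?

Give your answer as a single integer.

txdf2: all yes -> commit (commits=1)
txcb9: no from lumen, flint -> abort (commits=1)
tx140: no from lumen -> abort (commits=1)
txaa5: no from lumen, flint -> abort (commits=1)

Answer: 1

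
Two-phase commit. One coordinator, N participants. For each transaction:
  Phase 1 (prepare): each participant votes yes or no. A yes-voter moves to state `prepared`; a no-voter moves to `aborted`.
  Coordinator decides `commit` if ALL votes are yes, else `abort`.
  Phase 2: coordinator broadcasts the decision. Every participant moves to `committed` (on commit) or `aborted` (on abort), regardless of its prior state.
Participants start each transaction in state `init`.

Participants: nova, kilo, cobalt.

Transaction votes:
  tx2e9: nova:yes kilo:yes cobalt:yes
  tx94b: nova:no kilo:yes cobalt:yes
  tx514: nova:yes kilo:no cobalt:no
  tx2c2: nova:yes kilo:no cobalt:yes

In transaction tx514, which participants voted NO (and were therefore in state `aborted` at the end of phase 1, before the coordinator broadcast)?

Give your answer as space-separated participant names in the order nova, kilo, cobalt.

Txn tx514 phase 1: nova yes -> prepared; kilo no -> aborted; cobalt no -> aborted

Answer: kilo cobalt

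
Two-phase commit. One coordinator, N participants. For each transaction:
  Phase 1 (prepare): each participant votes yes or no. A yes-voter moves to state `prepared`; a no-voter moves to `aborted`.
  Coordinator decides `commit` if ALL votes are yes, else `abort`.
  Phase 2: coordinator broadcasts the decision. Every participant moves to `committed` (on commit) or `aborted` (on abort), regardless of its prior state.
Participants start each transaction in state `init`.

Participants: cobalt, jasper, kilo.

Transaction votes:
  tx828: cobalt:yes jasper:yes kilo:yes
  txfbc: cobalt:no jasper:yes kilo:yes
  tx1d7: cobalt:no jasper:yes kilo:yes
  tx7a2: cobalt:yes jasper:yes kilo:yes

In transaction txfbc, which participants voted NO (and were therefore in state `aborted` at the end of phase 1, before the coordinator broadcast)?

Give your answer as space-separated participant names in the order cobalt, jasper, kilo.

Txn txfbc phase 1: cobalt no -> aborted; jasper yes -> prepared; kilo yes -> prepared

Answer: cobalt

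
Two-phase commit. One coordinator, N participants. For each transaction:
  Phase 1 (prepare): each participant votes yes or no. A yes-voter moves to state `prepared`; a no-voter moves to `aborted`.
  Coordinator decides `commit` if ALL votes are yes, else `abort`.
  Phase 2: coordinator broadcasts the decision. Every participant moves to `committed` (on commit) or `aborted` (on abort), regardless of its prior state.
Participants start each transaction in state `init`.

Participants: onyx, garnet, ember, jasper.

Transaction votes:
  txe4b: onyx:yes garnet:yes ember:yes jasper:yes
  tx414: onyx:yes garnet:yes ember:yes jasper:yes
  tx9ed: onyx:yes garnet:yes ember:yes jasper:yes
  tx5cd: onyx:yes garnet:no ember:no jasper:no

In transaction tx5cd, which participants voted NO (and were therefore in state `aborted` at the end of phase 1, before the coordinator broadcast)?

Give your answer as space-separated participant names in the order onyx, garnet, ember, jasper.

Txn tx5cd phase 1: onyx yes -> prepared; garnet no -> aborted; ember no -> aborted; jasper no -> aborted

Answer: garnet ember jasper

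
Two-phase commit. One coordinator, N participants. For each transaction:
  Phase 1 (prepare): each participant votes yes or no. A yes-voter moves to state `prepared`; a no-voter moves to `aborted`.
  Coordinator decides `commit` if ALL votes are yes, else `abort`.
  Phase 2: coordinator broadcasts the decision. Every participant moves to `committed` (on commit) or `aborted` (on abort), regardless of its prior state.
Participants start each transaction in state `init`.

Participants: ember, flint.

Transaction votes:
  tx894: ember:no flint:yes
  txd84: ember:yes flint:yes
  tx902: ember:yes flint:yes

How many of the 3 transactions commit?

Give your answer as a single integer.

tx894: no from ember -> abort (commits=0)
txd84: all yes -> commit (commits=1)
tx902: all yes -> commit (commits=2)

Answer: 2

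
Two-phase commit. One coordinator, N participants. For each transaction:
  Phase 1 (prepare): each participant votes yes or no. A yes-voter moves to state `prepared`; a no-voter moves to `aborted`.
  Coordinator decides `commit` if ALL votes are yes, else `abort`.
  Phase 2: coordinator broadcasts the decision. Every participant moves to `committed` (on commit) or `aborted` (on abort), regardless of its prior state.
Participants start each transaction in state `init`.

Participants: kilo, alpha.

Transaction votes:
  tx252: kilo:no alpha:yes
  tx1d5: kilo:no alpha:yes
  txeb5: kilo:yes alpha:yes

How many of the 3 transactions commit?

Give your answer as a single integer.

Answer: 1

Derivation:
tx252: no from kilo -> abort (commits=0)
tx1d5: no from kilo -> abort (commits=0)
txeb5: all yes -> commit (commits=1)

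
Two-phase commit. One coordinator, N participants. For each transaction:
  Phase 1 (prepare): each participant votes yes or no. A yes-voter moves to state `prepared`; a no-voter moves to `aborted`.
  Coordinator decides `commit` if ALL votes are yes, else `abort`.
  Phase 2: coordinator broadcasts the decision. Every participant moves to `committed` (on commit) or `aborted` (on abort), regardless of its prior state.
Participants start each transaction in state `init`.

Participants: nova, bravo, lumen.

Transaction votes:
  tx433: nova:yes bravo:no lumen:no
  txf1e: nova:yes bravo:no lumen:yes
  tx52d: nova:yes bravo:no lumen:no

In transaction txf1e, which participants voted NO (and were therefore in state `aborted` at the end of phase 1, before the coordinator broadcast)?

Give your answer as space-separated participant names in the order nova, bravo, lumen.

Answer: bravo

Derivation:
Txn txf1e phase 1: nova yes -> prepared; bravo no -> aborted; lumen yes -> prepared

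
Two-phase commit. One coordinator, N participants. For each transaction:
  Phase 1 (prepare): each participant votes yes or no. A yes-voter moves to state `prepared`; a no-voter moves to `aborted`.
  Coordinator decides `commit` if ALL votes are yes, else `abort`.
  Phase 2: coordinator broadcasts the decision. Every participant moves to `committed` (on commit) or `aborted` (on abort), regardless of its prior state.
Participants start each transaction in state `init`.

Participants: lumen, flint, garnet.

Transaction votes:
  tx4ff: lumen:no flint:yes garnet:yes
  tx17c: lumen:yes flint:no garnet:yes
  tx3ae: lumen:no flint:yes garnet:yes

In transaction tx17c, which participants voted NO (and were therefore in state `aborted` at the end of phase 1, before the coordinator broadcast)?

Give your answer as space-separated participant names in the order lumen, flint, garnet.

Txn tx17c phase 1: lumen yes -> prepared; flint no -> aborted; garnet yes -> prepared

Answer: flint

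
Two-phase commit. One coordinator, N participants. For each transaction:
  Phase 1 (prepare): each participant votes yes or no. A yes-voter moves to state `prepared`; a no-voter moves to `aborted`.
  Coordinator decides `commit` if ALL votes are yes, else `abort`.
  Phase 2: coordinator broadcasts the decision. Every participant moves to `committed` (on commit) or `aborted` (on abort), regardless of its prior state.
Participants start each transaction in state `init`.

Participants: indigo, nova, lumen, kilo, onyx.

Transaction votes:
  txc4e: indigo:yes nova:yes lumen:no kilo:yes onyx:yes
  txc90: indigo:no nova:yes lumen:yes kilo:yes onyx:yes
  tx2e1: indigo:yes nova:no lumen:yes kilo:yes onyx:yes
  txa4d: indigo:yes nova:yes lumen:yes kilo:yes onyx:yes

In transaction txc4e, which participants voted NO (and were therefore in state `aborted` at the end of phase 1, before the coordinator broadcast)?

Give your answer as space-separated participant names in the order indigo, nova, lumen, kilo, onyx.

Answer: lumen

Derivation:
Txn txc4e phase 1: indigo yes -> prepared; nova yes -> prepared; lumen no -> aborted; kilo yes -> prepared; onyx yes -> prepared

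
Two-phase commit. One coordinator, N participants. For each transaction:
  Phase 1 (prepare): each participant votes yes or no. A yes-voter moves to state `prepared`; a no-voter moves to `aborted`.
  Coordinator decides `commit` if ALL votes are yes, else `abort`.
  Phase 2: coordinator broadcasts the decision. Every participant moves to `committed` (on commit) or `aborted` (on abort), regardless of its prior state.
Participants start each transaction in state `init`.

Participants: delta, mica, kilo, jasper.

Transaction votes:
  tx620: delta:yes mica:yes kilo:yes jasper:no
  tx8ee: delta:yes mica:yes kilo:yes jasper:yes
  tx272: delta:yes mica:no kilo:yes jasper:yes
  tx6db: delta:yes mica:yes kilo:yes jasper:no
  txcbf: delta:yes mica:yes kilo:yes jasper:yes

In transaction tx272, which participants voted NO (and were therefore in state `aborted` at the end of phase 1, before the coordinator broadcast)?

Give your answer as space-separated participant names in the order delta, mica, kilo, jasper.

Answer: mica

Derivation:
Txn tx272 phase 1: delta yes -> prepared; mica no -> aborted; kilo yes -> prepared; jasper yes -> prepared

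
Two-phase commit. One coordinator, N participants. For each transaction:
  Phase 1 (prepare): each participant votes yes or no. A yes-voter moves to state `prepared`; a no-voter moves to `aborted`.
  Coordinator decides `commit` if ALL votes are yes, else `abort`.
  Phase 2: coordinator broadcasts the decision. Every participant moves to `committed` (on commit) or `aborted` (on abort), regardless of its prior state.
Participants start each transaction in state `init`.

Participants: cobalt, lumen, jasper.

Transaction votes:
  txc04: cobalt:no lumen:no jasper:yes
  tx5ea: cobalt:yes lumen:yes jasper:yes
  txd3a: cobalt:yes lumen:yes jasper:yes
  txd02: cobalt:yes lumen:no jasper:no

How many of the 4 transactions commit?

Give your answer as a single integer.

Answer: 2

Derivation:
txc04: no from cobalt, lumen -> abort (commits=0)
tx5ea: all yes -> commit (commits=1)
txd3a: all yes -> commit (commits=2)
txd02: no from lumen, jasper -> abort (commits=2)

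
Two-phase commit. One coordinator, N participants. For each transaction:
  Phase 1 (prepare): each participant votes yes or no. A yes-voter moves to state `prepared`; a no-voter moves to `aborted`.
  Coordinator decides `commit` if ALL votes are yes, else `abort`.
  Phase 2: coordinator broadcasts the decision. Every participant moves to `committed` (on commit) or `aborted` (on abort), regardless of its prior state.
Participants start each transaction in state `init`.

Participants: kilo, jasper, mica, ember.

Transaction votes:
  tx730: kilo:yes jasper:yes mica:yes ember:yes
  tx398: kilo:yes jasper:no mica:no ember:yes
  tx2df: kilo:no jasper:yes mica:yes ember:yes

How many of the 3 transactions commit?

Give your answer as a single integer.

tx730: all yes -> commit (commits=1)
tx398: no from jasper, mica -> abort (commits=1)
tx2df: no from kilo -> abort (commits=1)

Answer: 1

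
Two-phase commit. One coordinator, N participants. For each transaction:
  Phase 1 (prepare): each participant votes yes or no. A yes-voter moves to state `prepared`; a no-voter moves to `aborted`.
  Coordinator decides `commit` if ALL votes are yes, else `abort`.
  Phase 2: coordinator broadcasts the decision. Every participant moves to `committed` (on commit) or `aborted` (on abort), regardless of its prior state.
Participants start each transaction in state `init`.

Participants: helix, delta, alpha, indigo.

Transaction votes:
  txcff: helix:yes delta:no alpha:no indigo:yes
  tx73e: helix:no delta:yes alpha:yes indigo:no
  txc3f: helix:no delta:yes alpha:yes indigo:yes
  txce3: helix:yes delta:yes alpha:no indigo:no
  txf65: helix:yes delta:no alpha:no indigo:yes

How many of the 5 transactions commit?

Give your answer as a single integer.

Answer: 0

Derivation:
txcff: no from delta, alpha -> abort (commits=0)
tx73e: no from helix, indigo -> abort (commits=0)
txc3f: no from helix -> abort (commits=0)
txce3: no from alpha, indigo -> abort (commits=0)
txf65: no from delta, alpha -> abort (commits=0)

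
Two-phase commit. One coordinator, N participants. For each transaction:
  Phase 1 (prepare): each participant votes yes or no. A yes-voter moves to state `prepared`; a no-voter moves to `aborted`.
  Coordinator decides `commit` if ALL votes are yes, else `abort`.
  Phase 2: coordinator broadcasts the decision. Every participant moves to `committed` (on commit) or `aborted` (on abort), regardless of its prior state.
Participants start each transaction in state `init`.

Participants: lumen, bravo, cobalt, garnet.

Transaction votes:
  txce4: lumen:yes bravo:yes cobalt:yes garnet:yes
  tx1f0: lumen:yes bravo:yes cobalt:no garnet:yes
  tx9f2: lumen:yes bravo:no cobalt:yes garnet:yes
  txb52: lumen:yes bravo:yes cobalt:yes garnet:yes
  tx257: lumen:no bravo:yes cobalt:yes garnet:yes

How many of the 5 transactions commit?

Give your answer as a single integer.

Answer: 2

Derivation:
txce4: all yes -> commit (commits=1)
tx1f0: no from cobalt -> abort (commits=1)
tx9f2: no from bravo -> abort (commits=1)
txb52: all yes -> commit (commits=2)
tx257: no from lumen -> abort (commits=2)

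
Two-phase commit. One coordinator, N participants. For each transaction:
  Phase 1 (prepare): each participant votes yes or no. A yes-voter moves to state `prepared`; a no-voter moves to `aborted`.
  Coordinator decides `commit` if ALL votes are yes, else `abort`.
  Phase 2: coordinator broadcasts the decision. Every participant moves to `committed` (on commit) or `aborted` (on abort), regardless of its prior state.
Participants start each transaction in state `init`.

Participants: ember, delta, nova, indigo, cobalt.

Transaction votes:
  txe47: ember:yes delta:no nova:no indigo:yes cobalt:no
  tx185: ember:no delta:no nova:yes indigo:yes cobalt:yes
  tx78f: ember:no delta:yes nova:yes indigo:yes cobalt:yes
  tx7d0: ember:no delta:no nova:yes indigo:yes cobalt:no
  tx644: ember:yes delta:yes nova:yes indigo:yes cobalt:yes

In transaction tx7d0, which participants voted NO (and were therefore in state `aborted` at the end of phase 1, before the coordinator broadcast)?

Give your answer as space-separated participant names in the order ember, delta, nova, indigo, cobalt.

Txn tx7d0 phase 1: ember no -> aborted; delta no -> aborted; nova yes -> prepared; indigo yes -> prepared; cobalt no -> aborted

Answer: ember delta cobalt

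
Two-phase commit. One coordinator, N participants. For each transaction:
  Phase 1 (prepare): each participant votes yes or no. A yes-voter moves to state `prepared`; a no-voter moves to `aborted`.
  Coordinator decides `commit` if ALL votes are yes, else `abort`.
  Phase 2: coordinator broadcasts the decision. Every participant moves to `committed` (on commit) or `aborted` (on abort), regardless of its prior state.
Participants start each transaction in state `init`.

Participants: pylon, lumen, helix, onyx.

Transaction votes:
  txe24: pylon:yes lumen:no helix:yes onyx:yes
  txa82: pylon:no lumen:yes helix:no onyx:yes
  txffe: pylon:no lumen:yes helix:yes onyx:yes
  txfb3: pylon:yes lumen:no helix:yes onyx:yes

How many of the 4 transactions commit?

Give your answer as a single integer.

txe24: no from lumen -> abort (commits=0)
txa82: no from pylon, helix -> abort (commits=0)
txffe: no from pylon -> abort (commits=0)
txfb3: no from lumen -> abort (commits=0)

Answer: 0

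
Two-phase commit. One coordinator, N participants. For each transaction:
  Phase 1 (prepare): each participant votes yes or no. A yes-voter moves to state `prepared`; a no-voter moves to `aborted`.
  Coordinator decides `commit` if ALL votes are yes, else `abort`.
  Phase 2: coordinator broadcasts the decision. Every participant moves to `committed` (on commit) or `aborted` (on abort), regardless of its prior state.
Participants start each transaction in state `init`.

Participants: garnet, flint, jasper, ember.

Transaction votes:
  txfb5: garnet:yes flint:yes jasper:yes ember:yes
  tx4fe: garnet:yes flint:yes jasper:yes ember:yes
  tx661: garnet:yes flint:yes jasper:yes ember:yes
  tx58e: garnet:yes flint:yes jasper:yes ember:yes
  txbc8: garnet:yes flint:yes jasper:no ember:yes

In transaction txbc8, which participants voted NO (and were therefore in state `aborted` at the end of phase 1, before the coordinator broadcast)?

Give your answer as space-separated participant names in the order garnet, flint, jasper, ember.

Answer: jasper

Derivation:
Txn txbc8 phase 1: garnet yes -> prepared; flint yes -> prepared; jasper no -> aborted; ember yes -> prepared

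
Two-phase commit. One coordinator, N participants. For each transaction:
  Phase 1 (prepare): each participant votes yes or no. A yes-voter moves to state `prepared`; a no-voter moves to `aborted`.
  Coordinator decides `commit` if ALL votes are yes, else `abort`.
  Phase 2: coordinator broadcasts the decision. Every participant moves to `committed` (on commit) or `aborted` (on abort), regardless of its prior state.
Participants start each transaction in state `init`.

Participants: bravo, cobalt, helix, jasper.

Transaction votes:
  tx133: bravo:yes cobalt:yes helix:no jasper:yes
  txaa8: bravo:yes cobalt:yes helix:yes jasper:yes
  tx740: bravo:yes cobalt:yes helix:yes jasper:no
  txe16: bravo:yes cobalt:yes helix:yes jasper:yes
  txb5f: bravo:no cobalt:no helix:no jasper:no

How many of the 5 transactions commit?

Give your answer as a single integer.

tx133: no from helix -> abort (commits=0)
txaa8: all yes -> commit (commits=1)
tx740: no from jasper -> abort (commits=1)
txe16: all yes -> commit (commits=2)
txb5f: no from bravo, cobalt, helix, jasper -> abort (commits=2)

Answer: 2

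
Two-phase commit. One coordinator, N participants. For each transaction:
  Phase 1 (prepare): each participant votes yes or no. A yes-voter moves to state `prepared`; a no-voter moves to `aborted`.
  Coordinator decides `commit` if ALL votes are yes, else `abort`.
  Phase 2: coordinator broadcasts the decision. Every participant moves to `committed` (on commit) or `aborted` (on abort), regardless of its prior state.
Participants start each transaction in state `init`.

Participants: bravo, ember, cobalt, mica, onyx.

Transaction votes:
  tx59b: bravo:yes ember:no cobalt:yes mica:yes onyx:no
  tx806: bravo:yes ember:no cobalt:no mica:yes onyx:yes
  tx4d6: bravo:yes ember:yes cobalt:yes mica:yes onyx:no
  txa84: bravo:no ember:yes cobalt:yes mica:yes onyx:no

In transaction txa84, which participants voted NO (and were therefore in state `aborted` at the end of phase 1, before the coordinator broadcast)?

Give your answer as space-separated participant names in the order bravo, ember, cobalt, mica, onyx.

Txn txa84 phase 1: bravo no -> aborted; ember yes -> prepared; cobalt yes -> prepared; mica yes -> prepared; onyx no -> aborted

Answer: bravo onyx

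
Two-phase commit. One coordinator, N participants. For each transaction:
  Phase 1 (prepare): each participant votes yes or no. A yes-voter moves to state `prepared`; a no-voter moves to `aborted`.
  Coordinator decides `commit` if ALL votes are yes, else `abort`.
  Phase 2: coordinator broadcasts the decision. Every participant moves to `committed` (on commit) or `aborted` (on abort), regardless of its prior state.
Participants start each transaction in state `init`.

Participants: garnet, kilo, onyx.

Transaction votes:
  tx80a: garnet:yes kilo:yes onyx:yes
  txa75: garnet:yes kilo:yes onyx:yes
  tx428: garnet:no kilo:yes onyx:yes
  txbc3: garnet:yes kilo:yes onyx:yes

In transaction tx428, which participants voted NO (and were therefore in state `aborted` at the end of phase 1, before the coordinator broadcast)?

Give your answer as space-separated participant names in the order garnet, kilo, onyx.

Answer: garnet

Derivation:
Txn tx428 phase 1: garnet no -> aborted; kilo yes -> prepared; onyx yes -> prepared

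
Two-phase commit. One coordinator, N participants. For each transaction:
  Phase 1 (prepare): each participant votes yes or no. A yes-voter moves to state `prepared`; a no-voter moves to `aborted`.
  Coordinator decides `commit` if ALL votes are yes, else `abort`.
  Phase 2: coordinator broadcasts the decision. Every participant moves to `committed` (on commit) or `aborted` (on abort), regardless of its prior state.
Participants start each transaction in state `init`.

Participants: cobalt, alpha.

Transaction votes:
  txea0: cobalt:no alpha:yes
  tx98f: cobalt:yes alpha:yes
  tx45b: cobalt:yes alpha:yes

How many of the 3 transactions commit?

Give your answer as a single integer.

Answer: 2

Derivation:
txea0: no from cobalt -> abort (commits=0)
tx98f: all yes -> commit (commits=1)
tx45b: all yes -> commit (commits=2)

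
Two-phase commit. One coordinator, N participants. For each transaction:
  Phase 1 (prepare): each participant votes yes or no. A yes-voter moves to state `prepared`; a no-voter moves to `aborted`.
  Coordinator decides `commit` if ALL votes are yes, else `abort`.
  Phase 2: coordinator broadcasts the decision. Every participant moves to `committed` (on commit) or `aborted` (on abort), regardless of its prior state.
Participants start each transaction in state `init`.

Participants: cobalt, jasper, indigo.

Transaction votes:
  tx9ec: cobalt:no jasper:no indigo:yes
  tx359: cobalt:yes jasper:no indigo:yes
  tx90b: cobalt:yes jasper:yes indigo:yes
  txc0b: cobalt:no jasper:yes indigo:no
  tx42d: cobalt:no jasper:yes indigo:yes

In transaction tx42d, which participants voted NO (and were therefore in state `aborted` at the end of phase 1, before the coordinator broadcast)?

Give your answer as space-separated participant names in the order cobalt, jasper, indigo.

Txn tx42d phase 1: cobalt no -> aborted; jasper yes -> prepared; indigo yes -> prepared

Answer: cobalt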